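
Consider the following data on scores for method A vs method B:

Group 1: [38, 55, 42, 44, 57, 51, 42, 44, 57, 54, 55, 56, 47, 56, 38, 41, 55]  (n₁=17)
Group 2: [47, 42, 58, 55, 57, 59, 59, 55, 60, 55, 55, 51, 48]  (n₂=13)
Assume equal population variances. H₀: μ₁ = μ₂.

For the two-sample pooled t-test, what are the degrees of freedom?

df = n₁ + n₂ − 2 = 17 + 13 − 2 = 28

degrees of freedom = 28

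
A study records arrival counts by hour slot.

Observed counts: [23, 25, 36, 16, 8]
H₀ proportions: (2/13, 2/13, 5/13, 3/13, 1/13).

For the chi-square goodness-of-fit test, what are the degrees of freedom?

degrees of freedom = 4

df = k − 1 = 5 − 1 = 4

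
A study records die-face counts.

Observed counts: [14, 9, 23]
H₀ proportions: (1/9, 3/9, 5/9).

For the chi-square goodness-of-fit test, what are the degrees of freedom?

df = k − 1 = 3 − 1 = 2

degrees of freedom = 2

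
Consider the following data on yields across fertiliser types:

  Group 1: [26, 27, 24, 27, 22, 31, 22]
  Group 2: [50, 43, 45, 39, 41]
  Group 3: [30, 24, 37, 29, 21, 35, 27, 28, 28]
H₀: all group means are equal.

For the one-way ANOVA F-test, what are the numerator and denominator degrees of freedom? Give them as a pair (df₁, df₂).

degrees of freedom = [2, 18]

k = 3 groups, N = 21 total
df = (k−1, N−k) = (3−1, 21−3) = (2, 18)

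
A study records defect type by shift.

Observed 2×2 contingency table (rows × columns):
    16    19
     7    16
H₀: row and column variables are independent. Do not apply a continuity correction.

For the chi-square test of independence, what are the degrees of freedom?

degrees of freedom = 1

df = (r−1)(c−1) = (2−1)·(2−1) = 1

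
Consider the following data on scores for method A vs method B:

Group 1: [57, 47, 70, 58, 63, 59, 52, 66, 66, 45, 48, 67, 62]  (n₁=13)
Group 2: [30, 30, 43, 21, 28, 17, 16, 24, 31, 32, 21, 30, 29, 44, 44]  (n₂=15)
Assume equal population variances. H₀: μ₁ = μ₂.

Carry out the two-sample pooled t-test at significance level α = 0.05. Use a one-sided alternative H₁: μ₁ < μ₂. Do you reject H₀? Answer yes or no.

reject H₀: no

x̄₁=58.462, s₁=8.263, n₁=13
x̄₂=29.333, s₂=8.974, n₂=15
s_p² = [12·8.263² + 14·8.974²]/26 = 74.8679
SE = √(s_p²·(1/13+1/15)) = 3.2788
t = (58.462−29.333)/3.2788 = 8.8839
df = 26
p-value (one-sided, H₁ less) = 1.00000
At α=0.05: p ≥ α → fail to reject H₀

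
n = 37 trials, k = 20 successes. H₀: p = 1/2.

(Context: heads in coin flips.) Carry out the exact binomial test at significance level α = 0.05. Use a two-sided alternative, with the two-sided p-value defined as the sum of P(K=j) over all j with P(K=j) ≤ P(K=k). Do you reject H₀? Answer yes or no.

reject H₀: no

Exact binomial: n=37, k=20, p₀=1/2=0.5000
P(X=j) = C(n,j)·p₀^j·(1−p₀)^(n−j); p = Σ P(X=j) over j with P(X=j) ≤ P(X=20)
p-value (two-sided) = 0.74283
At α=0.05: p ≥ α → fail to reject H₀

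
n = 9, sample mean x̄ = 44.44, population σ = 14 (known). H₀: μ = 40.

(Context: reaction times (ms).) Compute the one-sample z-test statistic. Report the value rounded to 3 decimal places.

test statistic = 0.951

SE = σ/√n = 14/√9 = 4.6667
z = (x̄−μ₀)/SE = (44.44−40)/4.6667 = 0.9514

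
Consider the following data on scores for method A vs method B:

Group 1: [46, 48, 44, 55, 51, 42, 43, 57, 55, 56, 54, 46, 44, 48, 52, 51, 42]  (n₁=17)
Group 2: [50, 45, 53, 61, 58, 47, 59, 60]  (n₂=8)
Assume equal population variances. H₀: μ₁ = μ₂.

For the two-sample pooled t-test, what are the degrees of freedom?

degrees of freedom = 23

df = n₁ + n₂ − 2 = 17 + 8 − 2 = 23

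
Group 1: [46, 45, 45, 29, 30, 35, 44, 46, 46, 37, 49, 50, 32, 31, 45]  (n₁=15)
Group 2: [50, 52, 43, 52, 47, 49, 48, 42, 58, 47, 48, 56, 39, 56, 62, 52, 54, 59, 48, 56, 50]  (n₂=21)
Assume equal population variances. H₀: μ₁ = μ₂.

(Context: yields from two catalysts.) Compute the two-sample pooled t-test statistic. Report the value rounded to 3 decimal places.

test statistic = -4.619

x̄₁=40.667, s₁=7.432, n₁=15
x̄₂=50.857, s₂=5.808, n₂=21
s_p² = [14·7.432² + 20·5.808²]/34 = 42.5854
SE = √(s_p²·(1/15+1/21)) = 2.2061
t = (40.667−50.857)/2.2061 = -4.6192
df = 34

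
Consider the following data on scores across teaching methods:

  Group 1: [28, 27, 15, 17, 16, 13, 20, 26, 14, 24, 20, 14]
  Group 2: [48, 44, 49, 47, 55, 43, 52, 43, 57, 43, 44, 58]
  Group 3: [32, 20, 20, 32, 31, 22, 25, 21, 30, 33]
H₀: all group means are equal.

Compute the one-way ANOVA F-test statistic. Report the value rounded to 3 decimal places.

test statistic = 88.592

Group means [19.50, 48.58, 26.60], grand mean 31.853
SSB = Σnᵢ(x̄ᵢ−x̄)² = 5465.948; SSW = ΣΣ(x−x̄ᵢ)² = 956.317
MSB = 5465.948/2 = 2732.9740; MSW = 956.317/31 = 30.8489
F = MSB/MSW = 88.5922
df = (2, 31)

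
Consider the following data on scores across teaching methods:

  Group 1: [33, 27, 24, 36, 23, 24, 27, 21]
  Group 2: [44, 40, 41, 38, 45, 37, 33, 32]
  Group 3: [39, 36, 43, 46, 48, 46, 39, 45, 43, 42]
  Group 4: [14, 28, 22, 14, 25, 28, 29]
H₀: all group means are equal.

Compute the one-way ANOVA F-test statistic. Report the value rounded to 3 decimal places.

Group means [26.88, 38.75, 42.70, 22.86], grand mean 33.697
SSB = Σnᵢ(x̄ᵢ−x̄)² = 2209.638; SSW = ΣΣ(x−x̄ᵢ)² = 723.332
MSB = 2209.638/3 = 736.5459; MSW = 723.332/29 = 24.9425
F = MSB/MSW = 29.5298
df = (3, 29)

test statistic = 29.530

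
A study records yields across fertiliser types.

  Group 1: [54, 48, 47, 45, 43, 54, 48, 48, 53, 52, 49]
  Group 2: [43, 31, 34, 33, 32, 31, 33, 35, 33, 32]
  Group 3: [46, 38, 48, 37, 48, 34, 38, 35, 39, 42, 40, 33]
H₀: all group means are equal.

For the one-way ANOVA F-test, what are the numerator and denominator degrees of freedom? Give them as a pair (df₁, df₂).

k = 3 groups, N = 33 total
df = (k−1, N−k) = (3−1, 33−3) = (2, 30)

degrees of freedom = [2, 30]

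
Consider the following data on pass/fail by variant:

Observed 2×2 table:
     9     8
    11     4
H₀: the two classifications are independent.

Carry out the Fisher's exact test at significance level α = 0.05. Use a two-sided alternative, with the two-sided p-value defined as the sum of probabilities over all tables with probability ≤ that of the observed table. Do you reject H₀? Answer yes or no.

Margins: r₁=17, r₂=15, c₁=20, c₂=12, n=32
p_obs = C(17,9)·C(15,11)/C(32,20); sum pmf over tables with pmf ≤ p_obs
p-value (two-sided) = 0.29066
At α=0.05: p ≥ α → fail to reject H₀

reject H₀: no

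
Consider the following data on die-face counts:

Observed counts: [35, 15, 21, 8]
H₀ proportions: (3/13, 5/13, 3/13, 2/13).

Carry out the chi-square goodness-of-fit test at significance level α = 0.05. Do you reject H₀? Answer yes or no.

reject H₀: yes

n = 79; E_i = n·p_i = [18.23, 30.38, 18.23, 12.15]
χ² = (35−18.23)²/18.23 + (15−30.38)²/30.38 + (21−18.23)²/18.23 + (8−12.15)²/12.15 = 25.0549
df = 3
p-value (upper-tail) = 0.00002
At α=0.05: p < α → reject H₀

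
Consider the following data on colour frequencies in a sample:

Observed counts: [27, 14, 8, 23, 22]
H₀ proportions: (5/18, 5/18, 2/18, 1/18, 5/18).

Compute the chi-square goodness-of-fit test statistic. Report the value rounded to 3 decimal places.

test statistic = 67.387

n = 94; E_i = n·p_i = [26.11, 26.11, 10.44, 5.22, 26.11]
χ² = (27−26.11)²/26.11 + (14−26.11)²/26.11 + (8−10.44)²/10.44 + (23−5.22)²/5.22 + (22−26.11)²/26.11 = 67.3872
df = 4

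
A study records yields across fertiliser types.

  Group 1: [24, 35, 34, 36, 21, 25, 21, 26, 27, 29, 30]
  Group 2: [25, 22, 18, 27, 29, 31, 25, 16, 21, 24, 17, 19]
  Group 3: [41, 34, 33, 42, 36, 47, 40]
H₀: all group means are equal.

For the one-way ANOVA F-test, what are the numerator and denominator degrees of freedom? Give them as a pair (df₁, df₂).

degrees of freedom = [2, 27]

k = 3 groups, N = 30 total
df = (k−1, N−k) = (3−1, 30−3) = (2, 27)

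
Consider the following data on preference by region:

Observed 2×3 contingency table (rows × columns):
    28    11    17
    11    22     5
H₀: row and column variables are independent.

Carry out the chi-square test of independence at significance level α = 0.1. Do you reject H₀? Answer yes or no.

Row totals [56, 38], col totals [39, 33, 22], n=94
χ² = (28−23.23)²/23.23 + (11−19.66)²/19.66 + (17−13.11)²/13.11 + (11−15.77)²/15.77 + (22−13.34)²/13.34 + (5−8.89)²/8.89 = 14.7151
df = 2
p-value (upper-tail) = 0.00064
At α=0.1: p < α → reject H₀

reject H₀: yes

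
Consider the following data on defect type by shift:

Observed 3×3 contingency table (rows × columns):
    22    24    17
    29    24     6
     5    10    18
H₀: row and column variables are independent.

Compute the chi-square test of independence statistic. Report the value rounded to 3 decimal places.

Row totals [63, 59, 33], col totals [56, 58, 41], n=155
χ² = (22−22.76)²/22.76 + (24−23.57)²/23.57 + (17−16.66)²/16.66 + (29−21.32)²/21.32 + (24−22.08)²/22.08 + (6−15.61)²/15.61 + (5−11.92)²/11.92 + (10−12.35)²/12.35 + (18−8.73)²/8.73 = 23.2029
df = 4

test statistic = 23.203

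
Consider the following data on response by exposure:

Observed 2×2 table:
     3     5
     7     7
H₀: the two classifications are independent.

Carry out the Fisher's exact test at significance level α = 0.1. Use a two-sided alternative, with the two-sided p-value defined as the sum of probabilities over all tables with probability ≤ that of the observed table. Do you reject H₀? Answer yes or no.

reject H₀: no

Margins: r₁=8, r₂=14, c₁=10, c₂=12, n=22
p_obs = C(8,3)·C(14,7)/C(22,10); sum pmf over tables with pmf ≤ p_obs
p-value (two-sided) = 0.67492
At α=0.1: p ≥ α → fail to reject H₀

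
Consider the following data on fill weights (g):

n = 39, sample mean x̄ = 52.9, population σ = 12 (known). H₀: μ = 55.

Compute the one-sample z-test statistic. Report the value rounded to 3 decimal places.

test statistic = -1.093

SE = σ/√n = 12/√39 = 1.9215
z = (x̄−μ₀)/SE = (52.9−55)/1.9215 = -1.0929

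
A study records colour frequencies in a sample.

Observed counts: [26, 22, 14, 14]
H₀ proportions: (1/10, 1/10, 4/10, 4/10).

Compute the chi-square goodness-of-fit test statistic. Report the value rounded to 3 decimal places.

test statistic = 89.526

n = 76; E_i = n·p_i = [7.60, 7.60, 30.40, 30.40]
χ² = (26−7.60)²/7.60 + (22−7.60)²/7.60 + (14−30.40)²/30.40 + (14−30.40)²/30.40 = 89.5263
df = 3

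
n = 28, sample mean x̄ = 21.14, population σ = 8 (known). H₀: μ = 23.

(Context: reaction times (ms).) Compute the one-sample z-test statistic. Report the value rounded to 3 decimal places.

test statistic = -1.230

SE = σ/√n = 8/√28 = 1.5119
z = (x̄−μ₀)/SE = (21.14−23)/1.5119 = -1.2303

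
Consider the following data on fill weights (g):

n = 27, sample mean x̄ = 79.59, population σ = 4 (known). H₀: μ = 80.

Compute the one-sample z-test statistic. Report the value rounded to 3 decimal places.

SE = σ/√n = 4/√27 = 0.7698
z = (x̄−μ₀)/SE = (79.59−80)/0.7698 = -0.5326

test statistic = -0.533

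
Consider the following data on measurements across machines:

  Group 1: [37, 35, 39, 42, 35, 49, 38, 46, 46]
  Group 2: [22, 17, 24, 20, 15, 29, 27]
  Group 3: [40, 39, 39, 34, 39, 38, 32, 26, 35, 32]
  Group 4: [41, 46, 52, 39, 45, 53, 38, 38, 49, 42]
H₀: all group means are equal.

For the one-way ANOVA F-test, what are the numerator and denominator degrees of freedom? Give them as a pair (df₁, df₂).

degrees of freedom = [3, 32]

k = 4 groups, N = 36 total
df = (k−1, N−k) = (4−1, 36−4) = (3, 32)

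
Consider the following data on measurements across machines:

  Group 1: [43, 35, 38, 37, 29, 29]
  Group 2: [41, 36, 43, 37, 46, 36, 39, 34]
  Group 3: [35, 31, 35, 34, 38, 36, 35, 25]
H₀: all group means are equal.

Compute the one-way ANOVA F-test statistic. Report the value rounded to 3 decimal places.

Group means [35.17, 39.00, 33.62], grand mean 36.000
SSB = Σnᵢ(x̄ᵢ−x̄)² = 121.292; SSW = ΣΣ(x−x̄ᵢ)² = 376.708
MSB = 121.292/2 = 60.6458; MSW = 376.708/19 = 19.8268
F = MSB/MSW = 3.0588
df = (2, 19)

test statistic = 3.059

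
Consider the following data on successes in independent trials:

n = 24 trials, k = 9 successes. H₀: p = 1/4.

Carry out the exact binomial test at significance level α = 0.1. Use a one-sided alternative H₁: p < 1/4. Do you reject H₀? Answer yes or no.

Exact binomial: n=24, k=9, p₀=1/4=0.2500
P(X≤9) from Σ C(n,i)·p₀^i·(1−p₀)^(n−i)
p-value (one-sided, H₁ less) = 0.94534
At α=0.1: p ≥ α → fail to reject H₀

reject H₀: no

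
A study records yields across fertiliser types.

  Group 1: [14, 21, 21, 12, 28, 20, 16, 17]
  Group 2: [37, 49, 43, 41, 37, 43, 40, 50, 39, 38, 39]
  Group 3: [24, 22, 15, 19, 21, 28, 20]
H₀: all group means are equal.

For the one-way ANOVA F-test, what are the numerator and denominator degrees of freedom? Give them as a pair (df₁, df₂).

k = 3 groups, N = 26 total
df = (k−1, N−k) = (3−1, 26−3) = (2, 23)

degrees of freedom = [2, 23]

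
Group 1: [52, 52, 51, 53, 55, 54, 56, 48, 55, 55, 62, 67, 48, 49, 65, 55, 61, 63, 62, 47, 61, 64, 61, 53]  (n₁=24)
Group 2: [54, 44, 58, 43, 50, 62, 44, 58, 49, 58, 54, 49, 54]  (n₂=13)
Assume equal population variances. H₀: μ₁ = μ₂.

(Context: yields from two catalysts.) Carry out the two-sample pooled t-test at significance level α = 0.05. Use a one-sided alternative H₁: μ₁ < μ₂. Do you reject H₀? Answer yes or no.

reject H₀: no

x̄₁=56.208, s₁=5.905, n₁=24
x̄₂=52.077, s₂=6.130, n₂=13
s_p² = [23·5.905² + 12·6.130²]/35 = 35.7966
SE = √(s_p²·(1/24+1/13)) = 2.0604
t = (56.208−52.077)/2.0604 = 2.0052
df = 35
p-value (one-sided, H₁ less) = 0.97364
At α=0.05: p ≥ α → fail to reject H₀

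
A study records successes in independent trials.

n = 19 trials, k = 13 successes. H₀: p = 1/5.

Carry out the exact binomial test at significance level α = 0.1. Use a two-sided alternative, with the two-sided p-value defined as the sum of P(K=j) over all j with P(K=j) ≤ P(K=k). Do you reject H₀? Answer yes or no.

Exact binomial: n=19, k=13, p₀=1/5=0.2000
P(X=j) = C(n,j)·p₀^j·(1−p₀)^(n−j); p = Σ P(X=j) over j with P(X=j) ≤ P(X=13)
p-value (two-sided) = 0.00001
At α=0.1: p < α → reject H₀

reject H₀: yes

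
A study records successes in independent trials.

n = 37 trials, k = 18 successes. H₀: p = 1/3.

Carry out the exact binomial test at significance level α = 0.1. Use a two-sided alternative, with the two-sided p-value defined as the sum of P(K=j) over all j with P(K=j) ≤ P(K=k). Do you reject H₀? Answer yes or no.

Exact binomial: n=37, k=18, p₀=1/3=0.3333
P(X=j) = C(n,j)·p₀^j·(1−p₀)^(n−j); p = Σ P(X=j) over j with P(X=j) ≤ P(X=18)
p-value (two-sided) = 0.05522
At α=0.1: p < α → reject H₀

reject H₀: yes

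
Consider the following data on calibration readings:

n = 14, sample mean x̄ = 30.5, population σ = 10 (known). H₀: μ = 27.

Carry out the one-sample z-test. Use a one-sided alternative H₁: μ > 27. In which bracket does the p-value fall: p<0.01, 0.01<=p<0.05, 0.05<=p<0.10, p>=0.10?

p-value bracket: 0.05<=p<0.10

SE = σ/√n = 10/√14 = 2.6726
z = (x̄−μ₀)/SE = (30.5−27)/2.6726 = 1.3096
p-value (one-sided, H₁ greater) = 0.09517
→ bracket: 0.05<=p<0.10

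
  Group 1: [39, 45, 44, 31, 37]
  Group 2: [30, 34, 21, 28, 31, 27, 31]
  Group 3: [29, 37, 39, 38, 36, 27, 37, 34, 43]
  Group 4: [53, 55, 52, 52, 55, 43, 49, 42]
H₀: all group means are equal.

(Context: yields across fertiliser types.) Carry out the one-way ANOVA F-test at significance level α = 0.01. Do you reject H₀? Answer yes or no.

Group means [39.20, 28.86, 35.56, 50.12], grand mean 38.586
SSB = Σnᵢ(x̄ᵢ−x̄)² = 1812.280; SSW = ΣΣ(x−x̄ᵢ)² = 608.754
MSB = 1812.280/3 = 604.0934; MSW = 608.754/25 = 24.3502
F = MSB/MSW = 24.8086
df = (3, 25)
p-value (upper-tail) = 0.00000
At α=0.01: p < α → reject H₀

reject H₀: yes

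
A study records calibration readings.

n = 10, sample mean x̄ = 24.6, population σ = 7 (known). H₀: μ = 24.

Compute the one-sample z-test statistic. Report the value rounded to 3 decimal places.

test statistic = 0.271

SE = σ/√n = 7/√10 = 2.2136
z = (x̄−μ₀)/SE = (24.6−24)/2.2136 = 0.2711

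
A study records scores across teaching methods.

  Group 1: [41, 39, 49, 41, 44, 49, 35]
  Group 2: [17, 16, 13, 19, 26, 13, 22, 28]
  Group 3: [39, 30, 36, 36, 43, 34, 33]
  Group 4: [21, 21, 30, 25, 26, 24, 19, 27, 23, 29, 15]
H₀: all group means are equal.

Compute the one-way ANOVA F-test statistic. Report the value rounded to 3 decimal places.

Group means [42.57, 19.25, 35.86, 23.64], grand mean 29.182
SSB = Σnᵢ(x̄ᵢ−x̄)² = 2694.292; SSW = ΣΣ(x−x̄ᵢ)² = 688.617
MSB = 2694.292/3 = 898.0974; MSW = 688.617/29 = 23.7454
F = MSB/MSW = 37.8219
df = (3, 29)

test statistic = 37.822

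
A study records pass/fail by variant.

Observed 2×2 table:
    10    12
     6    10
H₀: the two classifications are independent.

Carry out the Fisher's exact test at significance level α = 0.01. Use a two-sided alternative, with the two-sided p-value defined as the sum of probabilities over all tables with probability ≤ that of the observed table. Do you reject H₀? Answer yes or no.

reject H₀: no

Margins: r₁=22, r₂=16, c₁=16, c₂=22, n=38
p_obs = C(22,10)·C(16,6)/C(38,16); sum pmf over tables with pmf ≤ p_obs
p-value (two-sided) = 0.74413
At α=0.01: p ≥ α → fail to reject H₀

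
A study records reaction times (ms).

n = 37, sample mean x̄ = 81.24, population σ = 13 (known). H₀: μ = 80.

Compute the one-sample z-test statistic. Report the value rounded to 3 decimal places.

SE = σ/√n = 13/√37 = 2.1372
z = (x̄−μ₀)/SE = (81.24−80)/2.1372 = 0.5802

test statistic = 0.580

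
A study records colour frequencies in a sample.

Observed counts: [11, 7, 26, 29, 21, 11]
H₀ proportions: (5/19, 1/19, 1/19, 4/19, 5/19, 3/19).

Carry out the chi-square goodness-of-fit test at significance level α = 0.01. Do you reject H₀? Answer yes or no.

n = 105; E_i = n·p_i = [27.63, 5.53, 5.53, 22.11, 27.63, 16.58]
χ² = (11−27.63)²/27.63 + (7−5.53)²/5.53 + (26−5.53)²/5.53 + (29−22.11)²/22.11 + (21−27.63)²/27.63 + (11−16.58)²/16.58 = 91.8732
df = 5
p-value (upper-tail) = 0.00000
At α=0.01: p < α → reject H₀

reject H₀: yes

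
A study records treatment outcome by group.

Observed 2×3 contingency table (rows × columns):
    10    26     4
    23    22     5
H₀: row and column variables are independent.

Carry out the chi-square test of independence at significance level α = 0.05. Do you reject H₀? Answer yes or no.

Row totals [40, 50], col totals [33, 48, 9], n=90
χ² = (10−14.67)²/14.67 + (26−21.33)²/21.33 + (4−4.00)²/4.00 + (23−18.33)²/18.33 + (22−26.67)²/26.67 + (5−5.00)²/5.00 = 4.5102
df = 2
p-value (upper-tail) = 0.10486
At α=0.05: p ≥ α → fail to reject H₀

reject H₀: no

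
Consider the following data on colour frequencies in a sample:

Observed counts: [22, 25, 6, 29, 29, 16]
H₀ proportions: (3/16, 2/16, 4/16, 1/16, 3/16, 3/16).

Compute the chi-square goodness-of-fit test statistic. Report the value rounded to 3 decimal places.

test statistic = 85.850

n = 127; E_i = n·p_i = [23.81, 15.88, 31.75, 7.94, 23.81, 23.81]
χ² = (22−23.81)²/23.81 + (25−15.88)²/15.88 + (6−31.75)²/31.75 + (29−7.94)²/7.94 + (29−23.81)²/23.81 + (16−23.81)²/23.81 = 85.8504
df = 5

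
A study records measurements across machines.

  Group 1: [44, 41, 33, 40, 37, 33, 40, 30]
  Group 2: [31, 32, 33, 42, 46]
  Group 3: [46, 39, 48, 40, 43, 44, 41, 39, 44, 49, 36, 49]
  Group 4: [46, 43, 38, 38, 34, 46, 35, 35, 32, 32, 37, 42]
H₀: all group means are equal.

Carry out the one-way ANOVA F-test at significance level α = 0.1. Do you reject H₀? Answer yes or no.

Group means [37.25, 36.80, 43.17, 38.17], grand mean 39.405
SSB = Σnᵢ(x̄ᵢ−x̄)² = 259.286; SSW = ΣΣ(x−x̄ᵢ)² = 823.633
MSB = 259.286/3 = 86.4285; MSW = 823.633/33 = 24.9586
F = MSB/MSW = 3.4629
df = (3, 33)
p-value (upper-tail) = 0.02719
At α=0.1: p < α → reject H₀

reject H₀: yes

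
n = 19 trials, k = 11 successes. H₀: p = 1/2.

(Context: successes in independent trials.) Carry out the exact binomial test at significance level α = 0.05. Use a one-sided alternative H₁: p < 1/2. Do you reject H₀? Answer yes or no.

reject H₀: no

Exact binomial: n=19, k=11, p₀=1/2=0.5000
P(X≤11) from Σ C(n,i)·p₀^i·(1−p₀)^(n−i)
p-value (one-sided, H₁ less) = 0.82036
At α=0.05: p ≥ α → fail to reject H₀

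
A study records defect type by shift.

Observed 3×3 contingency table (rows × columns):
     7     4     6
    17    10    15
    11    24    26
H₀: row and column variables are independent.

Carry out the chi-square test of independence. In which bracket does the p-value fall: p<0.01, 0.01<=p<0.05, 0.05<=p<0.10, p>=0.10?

p-value bracket: 0.05<=p<0.10

Row totals [17, 42, 61], col totals [35, 38, 47], n=120
χ² = (7−4.96)²/4.96 + (4−5.38)²/5.38 + (6−6.66)²/6.66 + (17−12.25)²/12.25 + (10−13.30)²/13.30 + (15−16.45)²/16.45 + (11−17.79)²/17.79 + (24−19.32)²/19.32 + (26−23.89)²/23.89 = 7.9638
df = 4
p-value (upper-tail) = 0.09291
→ bracket: 0.05<=p<0.10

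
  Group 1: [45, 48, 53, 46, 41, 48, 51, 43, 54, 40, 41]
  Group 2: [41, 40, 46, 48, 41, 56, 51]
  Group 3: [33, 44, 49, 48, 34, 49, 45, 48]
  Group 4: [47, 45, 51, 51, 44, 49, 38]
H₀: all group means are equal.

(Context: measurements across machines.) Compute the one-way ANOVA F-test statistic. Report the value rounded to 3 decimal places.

Group means [46.36, 46.14, 43.75, 46.43], grand mean 45.697
SSB = Σnᵢ(x̄ᵢ−x̄)² = 40.353; SSW = ΣΣ(x−x̄ᵢ)² = 886.617
MSB = 40.353/3 = 13.4509; MSW = 886.617/29 = 30.5730
F = MSB/MSW = 0.4400
df = (3, 29)

test statistic = 0.440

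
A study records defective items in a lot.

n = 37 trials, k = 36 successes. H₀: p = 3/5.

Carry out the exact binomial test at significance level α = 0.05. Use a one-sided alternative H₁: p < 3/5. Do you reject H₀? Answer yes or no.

Exact binomial: n=37, k=36, p₀=3/5=0.6000
P(X≤36) from Σ C(n,i)·p₀^i·(1−p₀)^(n−i)
p-value (one-sided, H₁ less) = 1.00000
At α=0.05: p ≥ α → fail to reject H₀

reject H₀: no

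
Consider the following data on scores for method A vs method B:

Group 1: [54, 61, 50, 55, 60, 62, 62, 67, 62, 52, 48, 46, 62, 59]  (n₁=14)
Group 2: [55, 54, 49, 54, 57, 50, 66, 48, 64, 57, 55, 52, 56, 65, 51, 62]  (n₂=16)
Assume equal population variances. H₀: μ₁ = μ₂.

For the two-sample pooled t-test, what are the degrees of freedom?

degrees of freedom = 28

df = n₁ + n₂ − 2 = 14 + 16 − 2 = 28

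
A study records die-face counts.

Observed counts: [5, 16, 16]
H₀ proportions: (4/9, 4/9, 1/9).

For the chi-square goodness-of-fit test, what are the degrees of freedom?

degrees of freedom = 2

df = k − 1 = 3 − 1 = 2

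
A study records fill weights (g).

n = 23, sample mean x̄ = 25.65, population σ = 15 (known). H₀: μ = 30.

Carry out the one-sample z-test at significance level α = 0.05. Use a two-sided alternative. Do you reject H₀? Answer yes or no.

reject H₀: no

SE = σ/√n = 15/√23 = 3.1277
z = (x̄−μ₀)/SE = (25.65−30)/3.1277 = -1.3908
p-value (two-sided) = 0.16429
At α=0.05: p ≥ α → fail to reject H₀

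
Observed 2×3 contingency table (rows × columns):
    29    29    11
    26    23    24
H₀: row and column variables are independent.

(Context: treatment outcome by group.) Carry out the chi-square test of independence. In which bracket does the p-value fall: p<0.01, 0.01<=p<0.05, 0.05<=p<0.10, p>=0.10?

Row totals [69, 73], col totals [55, 52, 35], n=142
χ² = (29−26.73)²/26.73 + (29−25.27)²/25.27 + (11−17.01)²/17.01 + (26−28.27)²/28.27 + (23−26.73)²/26.73 + (24−17.99)²/17.99 = 5.5763
df = 2
p-value (upper-tail) = 0.06154
→ bracket: 0.05<=p<0.10

p-value bracket: 0.05<=p<0.10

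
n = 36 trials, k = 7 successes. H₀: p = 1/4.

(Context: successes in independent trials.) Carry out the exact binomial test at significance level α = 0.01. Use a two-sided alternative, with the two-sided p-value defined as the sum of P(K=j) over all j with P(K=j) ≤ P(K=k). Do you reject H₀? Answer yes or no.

reject H₀: no

Exact binomial: n=36, k=7, p₀=1/4=0.2500
P(X=j) = C(n,j)·p₀^j·(1−p₀)^(n−j); p = Σ P(X=j) over j with P(X=j) ≤ P(X=7)
p-value (two-sided) = 0.56457
At α=0.01: p ≥ α → fail to reject H₀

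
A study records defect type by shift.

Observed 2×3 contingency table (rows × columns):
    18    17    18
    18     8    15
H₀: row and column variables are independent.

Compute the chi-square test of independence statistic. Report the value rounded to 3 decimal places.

test statistic = 2.014

Row totals [53, 41], col totals [36, 25, 33], n=94
χ² = (18−20.30)²/20.30 + (17−14.10)²/14.10 + (18−18.61)²/18.61 + (18−15.70)²/15.70 + (8−10.90)²/10.90 + (15−14.39)²/14.39 = 2.0136
df = 2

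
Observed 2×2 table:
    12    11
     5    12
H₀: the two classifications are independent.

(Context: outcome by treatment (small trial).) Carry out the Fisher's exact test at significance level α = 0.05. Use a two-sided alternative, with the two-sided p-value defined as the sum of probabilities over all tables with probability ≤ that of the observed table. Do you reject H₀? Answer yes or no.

reject H₀: no

Margins: r₁=23, r₂=17, c₁=17, c₂=23, n=40
p_obs = C(23,12)·C(17,5)/C(40,17); sum pmf over tables with pmf ≤ p_obs
p-value (two-sided) = 0.20245
At α=0.05: p ≥ α → fail to reject H₀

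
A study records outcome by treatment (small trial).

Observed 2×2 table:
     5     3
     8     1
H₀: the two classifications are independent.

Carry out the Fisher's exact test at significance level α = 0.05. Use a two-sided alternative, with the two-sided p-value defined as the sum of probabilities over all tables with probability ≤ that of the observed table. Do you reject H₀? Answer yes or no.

reject H₀: no

Margins: r₁=8, r₂=9, c₁=13, c₂=4, n=17
p_obs = C(8,5)·C(9,8)/C(17,13); sum pmf over tables with pmf ≤ p_obs
p-value (two-sided) = 0.29412
At α=0.05: p ≥ α → fail to reject H₀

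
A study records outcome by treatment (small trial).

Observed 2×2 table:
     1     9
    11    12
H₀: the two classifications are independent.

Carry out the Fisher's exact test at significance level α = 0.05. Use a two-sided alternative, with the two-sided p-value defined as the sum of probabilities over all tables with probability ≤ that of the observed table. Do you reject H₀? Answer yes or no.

Margins: r₁=10, r₂=23, c₁=12, c₂=21, n=33
p_obs = C(10,1)·C(23,11)/C(33,12); sum pmf over tables with pmf ≤ p_obs
p-value (two-sided) = 0.05447
At α=0.05: p ≥ α → fail to reject H₀

reject H₀: no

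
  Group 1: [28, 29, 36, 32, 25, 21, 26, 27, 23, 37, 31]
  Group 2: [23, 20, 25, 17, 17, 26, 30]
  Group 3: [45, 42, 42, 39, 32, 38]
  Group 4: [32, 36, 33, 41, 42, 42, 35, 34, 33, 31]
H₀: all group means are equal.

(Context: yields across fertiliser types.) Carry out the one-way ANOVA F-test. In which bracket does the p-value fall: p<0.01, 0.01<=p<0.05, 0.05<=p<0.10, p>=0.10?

p-value bracket: p<0.01

Group means [28.64, 22.57, 39.67, 35.90], grand mean 31.471
SSB = Σnᵢ(x̄ᵢ−x̄)² = 1241.978; SSW = ΣΣ(x−x̄ᵢ)² = 658.493
MSB = 1241.978/3 = 413.9925; MSW = 658.493/30 = 21.9498
F = MSB/MSW = 18.8609
df = (3, 30)
p-value (upper-tail) = 0.00000
→ bracket: p<0.01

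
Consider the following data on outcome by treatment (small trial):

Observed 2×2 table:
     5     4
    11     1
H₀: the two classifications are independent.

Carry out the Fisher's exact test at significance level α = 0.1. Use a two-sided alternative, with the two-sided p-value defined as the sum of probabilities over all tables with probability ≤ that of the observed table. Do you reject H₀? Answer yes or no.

Margins: r₁=9, r₂=12, c₁=16, c₂=5, n=21
p_obs = C(9,5)·C(12,11)/C(21,16); sum pmf over tables with pmf ≤ p_obs
p-value (two-sided) = 0.11942
At α=0.1: p ≥ α → fail to reject H₀

reject H₀: no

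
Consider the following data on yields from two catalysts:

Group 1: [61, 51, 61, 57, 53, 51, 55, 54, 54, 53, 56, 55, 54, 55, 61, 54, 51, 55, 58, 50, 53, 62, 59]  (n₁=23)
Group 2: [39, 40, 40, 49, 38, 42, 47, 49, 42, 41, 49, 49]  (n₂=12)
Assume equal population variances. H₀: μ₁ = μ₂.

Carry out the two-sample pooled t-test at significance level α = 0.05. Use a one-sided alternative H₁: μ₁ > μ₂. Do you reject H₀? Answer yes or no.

x̄₁=55.348, s₁=3.524, n₁=23
x̄₂=43.750, s₂=4.454, n₂=12
s_p² = [22·3.524² + 11·4.454²]/33 = 14.8930
SE = √(s_p²·(1/23+1/12)) = 1.3743
t = (55.348−43.750)/1.3743 = 8.4393
df = 33
p-value (one-sided, H₁ greater) = 0.00000
At α=0.05: p < α → reject H₀

reject H₀: yes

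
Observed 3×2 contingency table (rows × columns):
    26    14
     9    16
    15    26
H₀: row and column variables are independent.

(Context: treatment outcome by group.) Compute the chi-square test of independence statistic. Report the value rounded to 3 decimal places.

test statistic = 8.198

Row totals [40, 25, 41], col totals [50, 56], n=106
χ² = (26−18.87)²/18.87 + (14−21.13)²/21.13 + (9−11.79)²/11.79 + (16−13.21)²/13.21 + (15−19.34)²/19.34 + (26−21.66)²/21.66 = 8.1979
df = 2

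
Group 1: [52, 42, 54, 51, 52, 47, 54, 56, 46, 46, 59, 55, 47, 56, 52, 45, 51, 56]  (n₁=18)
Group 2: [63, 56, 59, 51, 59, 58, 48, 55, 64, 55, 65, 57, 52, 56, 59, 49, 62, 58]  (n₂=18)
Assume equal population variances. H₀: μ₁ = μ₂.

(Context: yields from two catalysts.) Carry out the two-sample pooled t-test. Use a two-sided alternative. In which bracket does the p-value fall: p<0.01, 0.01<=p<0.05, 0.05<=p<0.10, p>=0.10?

x̄₁=51.167, s₁=4.694, n₁=18
x̄₂=57.000, s₂=4.875, n₂=18
s_p² = [17·4.694² + 17·4.875²]/34 = 22.8971
SE = √(s_p²·(1/18+1/18)) = 1.5950
t = (51.167−57.000)/1.5950 = -3.6572
df = 34
p-value (two-sided) = 0.00085
→ bracket: p<0.01

p-value bracket: p<0.01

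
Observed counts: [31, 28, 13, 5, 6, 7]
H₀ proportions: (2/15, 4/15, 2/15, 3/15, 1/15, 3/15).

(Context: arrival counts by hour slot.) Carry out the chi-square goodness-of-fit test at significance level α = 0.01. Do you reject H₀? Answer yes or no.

n = 90; E_i = n·p_i = [12.00, 24.00, 12.00, 18.00, 6.00, 18.00]
χ² = (31−12.00)²/12.00 + (28−24.00)²/24.00 + (13−12.00)²/12.00 + (5−18.00)²/18.00 + (6−6.00)²/6.00 + (7−18.00)²/18.00 = 46.9444
df = 5
p-value (upper-tail) = 0.00000
At α=0.01: p < α → reject H₀

reject H₀: yes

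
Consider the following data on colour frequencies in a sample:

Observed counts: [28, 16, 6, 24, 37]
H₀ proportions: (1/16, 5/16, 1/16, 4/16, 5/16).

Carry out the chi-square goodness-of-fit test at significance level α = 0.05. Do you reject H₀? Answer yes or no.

reject H₀: yes

n = 111; E_i = n·p_i = [6.94, 34.69, 6.94, 27.75, 34.69]
χ² = (28−6.94)²/6.94 + (16−34.69)²/34.69 + (6−6.94)²/6.94 + (24−27.75)²/27.75 + (37−34.69)²/34.69 = 74.8018
df = 4
p-value (upper-tail) = 0.00000
At α=0.05: p < α → reject H₀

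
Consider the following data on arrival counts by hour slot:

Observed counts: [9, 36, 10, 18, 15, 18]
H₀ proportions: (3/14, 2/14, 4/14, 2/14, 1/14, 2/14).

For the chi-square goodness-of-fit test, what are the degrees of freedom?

df = k − 1 = 6 − 1 = 5

degrees of freedom = 5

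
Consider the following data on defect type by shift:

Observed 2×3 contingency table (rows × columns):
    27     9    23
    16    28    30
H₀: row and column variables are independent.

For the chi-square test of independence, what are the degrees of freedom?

degrees of freedom = 2

df = (r−1)(c−1) = (2−1)·(3−1) = 2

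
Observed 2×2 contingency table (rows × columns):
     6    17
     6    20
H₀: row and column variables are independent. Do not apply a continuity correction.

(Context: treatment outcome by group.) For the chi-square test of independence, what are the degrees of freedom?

df = (r−1)(c−1) = (2−1)·(2−1) = 1

degrees of freedom = 1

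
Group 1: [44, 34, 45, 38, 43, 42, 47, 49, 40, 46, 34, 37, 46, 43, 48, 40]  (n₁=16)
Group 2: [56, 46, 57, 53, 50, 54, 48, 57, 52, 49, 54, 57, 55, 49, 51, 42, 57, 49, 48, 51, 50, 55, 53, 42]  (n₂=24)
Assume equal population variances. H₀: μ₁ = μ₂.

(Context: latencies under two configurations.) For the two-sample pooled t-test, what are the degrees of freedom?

df = n₁ + n₂ − 2 = 16 + 24 − 2 = 38

degrees of freedom = 38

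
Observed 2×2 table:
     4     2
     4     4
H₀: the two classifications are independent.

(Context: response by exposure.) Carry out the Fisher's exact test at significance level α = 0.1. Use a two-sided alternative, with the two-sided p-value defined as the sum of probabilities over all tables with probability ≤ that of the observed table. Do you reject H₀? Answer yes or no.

Margins: r₁=6, r₂=8, c₁=8, c₂=6, n=14
p_obs = C(6,4)·C(8,4)/C(14,8); sum pmf over tables with pmf ≤ p_obs
p-value (two-sided) = 0.62704
At α=0.1: p ≥ α → fail to reject H₀

reject H₀: no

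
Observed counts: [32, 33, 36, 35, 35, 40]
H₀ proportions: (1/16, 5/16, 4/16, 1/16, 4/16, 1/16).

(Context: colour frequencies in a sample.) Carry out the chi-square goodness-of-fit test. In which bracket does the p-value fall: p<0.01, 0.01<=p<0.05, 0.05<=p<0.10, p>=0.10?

p-value bracket: p<0.01

n = 211; E_i = n·p_i = [13.19, 65.94, 52.75, 13.19, 52.75, 13.19]
χ² = (32−13.19)²/13.19 + (33−65.94)²/65.94 + (36−52.75)²/52.75 + (35−13.19)²/13.19 + (35−52.75)²/52.75 + (40−13.19)²/13.19 = 145.1744
df = 5
p-value (upper-tail) = 0.00000
→ bracket: p<0.01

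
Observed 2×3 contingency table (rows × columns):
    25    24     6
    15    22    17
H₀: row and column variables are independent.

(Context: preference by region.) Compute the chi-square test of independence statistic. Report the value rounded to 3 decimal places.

Row totals [55, 54], col totals [40, 46, 23], n=109
χ² = (25−20.18)²/20.18 + (24−23.21)²/23.21 + (6−11.61)²/11.61 + (15−19.82)²/19.82 + (22−22.79)²/22.79 + (17−11.39)²/11.39 = 7.8393
df = 2

test statistic = 7.839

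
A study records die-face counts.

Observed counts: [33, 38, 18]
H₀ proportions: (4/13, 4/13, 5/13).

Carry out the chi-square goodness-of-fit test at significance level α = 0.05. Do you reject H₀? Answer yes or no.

reject H₀: yes

n = 89; E_i = n·p_i = [27.38, 27.38, 34.23]
χ² = (33−27.38)²/27.38 + (38−27.38)²/27.38 + (18−34.23)²/34.23 = 12.9624
df = 2
p-value (upper-tail) = 0.00153
At α=0.05: p < α → reject H₀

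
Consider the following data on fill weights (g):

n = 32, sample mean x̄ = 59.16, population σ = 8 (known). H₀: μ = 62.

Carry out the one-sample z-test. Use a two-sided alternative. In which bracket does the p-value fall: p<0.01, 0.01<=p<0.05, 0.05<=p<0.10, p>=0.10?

SE = σ/√n = 8/√32 = 1.4142
z = (x̄−μ₀)/SE = (59.16−62)/1.4142 = -2.0082
p-value (two-sided) = 0.04462
→ bracket: 0.01<=p<0.05

p-value bracket: 0.01<=p<0.05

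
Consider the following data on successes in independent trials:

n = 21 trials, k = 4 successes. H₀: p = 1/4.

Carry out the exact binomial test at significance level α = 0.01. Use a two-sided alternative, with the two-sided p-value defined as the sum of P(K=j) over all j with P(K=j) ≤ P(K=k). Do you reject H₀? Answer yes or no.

reject H₀: no

Exact binomial: n=21, k=4, p₀=1/4=0.2500
P(X=j) = C(n,j)·p₀^j·(1−p₀)^(n−j); p = Σ P(X=j) over j with P(X=j) ≤ P(X=4)
p-value (two-sided) = 0.62379
At α=0.01: p ≥ α → fail to reject H₀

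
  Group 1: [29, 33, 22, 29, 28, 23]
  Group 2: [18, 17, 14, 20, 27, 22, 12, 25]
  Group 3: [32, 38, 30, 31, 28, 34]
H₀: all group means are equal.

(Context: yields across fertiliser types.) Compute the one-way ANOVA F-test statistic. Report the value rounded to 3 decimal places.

test statistic = 14.931

Group means [27.33, 19.38, 32.17], grand mean 25.600
SSB = Σnᵢ(x̄ᵢ−x̄)² = 586.758; SSW = ΣΣ(x−x̄ᵢ)² = 334.042
MSB = 586.758/2 = 293.3792; MSW = 334.042/17 = 19.6495
F = MSB/MSW = 14.9306
df = (2, 17)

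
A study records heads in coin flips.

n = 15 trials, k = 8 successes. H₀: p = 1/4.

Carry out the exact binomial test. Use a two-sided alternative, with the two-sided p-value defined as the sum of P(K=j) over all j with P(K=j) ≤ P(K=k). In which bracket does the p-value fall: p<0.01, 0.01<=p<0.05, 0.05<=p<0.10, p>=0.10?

p-value bracket: 0.01<=p<0.05

Exact binomial: n=15, k=8, p₀=1/4=0.2500
P(X=j) = C(n,j)·p₀^j·(1−p₀)^(n−j); p = Σ P(X=j) over j with P(X=j) ≤ P(X=8)
p-value (two-sided) = 0.01730
→ bracket: 0.01<=p<0.05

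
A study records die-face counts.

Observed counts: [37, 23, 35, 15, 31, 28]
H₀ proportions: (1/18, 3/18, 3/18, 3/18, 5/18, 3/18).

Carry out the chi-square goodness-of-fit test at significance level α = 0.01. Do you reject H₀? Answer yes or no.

n = 169; E_i = n·p_i = [9.39, 28.17, 28.17, 28.17, 46.94, 28.17]
χ² = (37−9.39)²/9.39 + (23−28.17)²/28.17 + (35−28.17)²/28.17 + (15−28.17)²/28.17 + (31−46.94)²/46.94 + (28−28.17)²/28.17 = 95.3763
df = 5
p-value (upper-tail) = 0.00000
At α=0.01: p < α → reject H₀

reject H₀: yes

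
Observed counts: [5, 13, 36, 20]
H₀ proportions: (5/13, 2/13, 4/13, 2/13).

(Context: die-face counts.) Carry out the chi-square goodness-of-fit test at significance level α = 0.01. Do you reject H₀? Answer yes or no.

n = 74; E_i = n·p_i = [28.46, 11.38, 22.77, 11.38]
χ² = (5−28.46)²/28.46 + (13−11.38)²/11.38 + (36−22.77)²/22.77 + (20−11.38)²/11.38 = 33.7770
df = 3
p-value (upper-tail) = 0.00000
At α=0.01: p < α → reject H₀

reject H₀: yes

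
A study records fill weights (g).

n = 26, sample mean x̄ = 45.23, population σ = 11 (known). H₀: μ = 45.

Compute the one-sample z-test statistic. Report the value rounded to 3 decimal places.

SE = σ/√n = 11/√26 = 2.1573
z = (x̄−μ₀)/SE = (45.23−45)/2.1573 = 0.1066

test statistic = 0.107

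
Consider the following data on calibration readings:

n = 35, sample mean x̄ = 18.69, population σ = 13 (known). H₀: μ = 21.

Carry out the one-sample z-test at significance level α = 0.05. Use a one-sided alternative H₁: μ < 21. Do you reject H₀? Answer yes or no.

SE = σ/√n = 13/√35 = 2.1974
z = (x̄−μ₀)/SE = (18.69−21)/2.1974 = -1.0512
p-value (one-sided, H₁ less) = 0.14657
At α=0.05: p ≥ α → fail to reject H₀

reject H₀: no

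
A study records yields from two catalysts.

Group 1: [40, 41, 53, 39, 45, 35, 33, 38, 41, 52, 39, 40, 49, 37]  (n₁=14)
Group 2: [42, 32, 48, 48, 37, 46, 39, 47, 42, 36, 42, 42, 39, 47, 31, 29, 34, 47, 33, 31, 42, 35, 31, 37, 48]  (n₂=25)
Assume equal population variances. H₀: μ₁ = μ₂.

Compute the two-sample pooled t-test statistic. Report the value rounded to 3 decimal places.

test statistic = 1.044

x̄₁=41.571, s₁=6.047, n₁=14
x̄₂=39.400, s₂=6.325, n₂=25
s_p² = [13·6.047² + 24·6.325²]/37 = 38.7954
SE = √(s_p²·(1/14+1/25)) = 2.0792
t = (41.571−39.400)/2.0792 = 1.0444
df = 37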